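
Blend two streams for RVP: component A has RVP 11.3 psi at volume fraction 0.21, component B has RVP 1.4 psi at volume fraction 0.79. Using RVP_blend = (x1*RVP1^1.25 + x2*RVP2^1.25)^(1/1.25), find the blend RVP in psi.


Chevron index: RVP_blend = (sum xi*RVPi^1.25)^(1/1.25)
RVP^1.25 terms: 0.21 * 11.3^1.25 + 0.79 * 1.4^1.25 = 5.55384
RVP_blend = 5.55384^(1/1.25) = 3.942

3.942 psi


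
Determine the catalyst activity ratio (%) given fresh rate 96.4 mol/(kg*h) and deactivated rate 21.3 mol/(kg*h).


Activity (%) = (rate_used / rate_fresh) * 100
rate_used = 21.3, rate_fresh = 96.4
= (21.3 / 96.4) * 100
= 0.2210 * 100 = 22.10

22.10 %


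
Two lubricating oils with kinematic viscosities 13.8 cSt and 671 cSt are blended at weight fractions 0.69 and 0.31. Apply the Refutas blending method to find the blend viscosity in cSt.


Refutas method: VBN_i = 14.534*ln(ln(visc_i + 0.8)) + 10.975, blended linearly by mass fraction; since VBN is linear in VBI_i = ln(ln(visc_i + 0.8)) and the fractions sum to 1, blend VBI directly: visc = exp(exp(VBI_blend)) - 0.8
VBI_1 = ln(ln(13.8 + 0.8)) = 0.986198
VBI_2 = ln(ln(671 + 0.8)) = 1.87333
VBI_blend = 0.69 * 0.986198 + 0.31 * 1.87333 = 1.26121
visc_blend = exp(exp(1.26121)) - 0.8 = 33.31

33.31 cSt


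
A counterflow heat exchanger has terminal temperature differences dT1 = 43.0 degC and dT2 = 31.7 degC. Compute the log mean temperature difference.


LMTD = (dT1 - dT2) / ln(dT1/dT2)
= (43.0 - 31.7) / ln(43.0 / 31.7) = 11.3 / 0.304883 = 37.06

37.06 degC


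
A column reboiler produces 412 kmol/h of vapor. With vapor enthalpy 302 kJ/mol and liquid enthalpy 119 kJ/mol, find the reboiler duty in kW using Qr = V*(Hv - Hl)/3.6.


Qr = 412 * (302 - 119) / 3.6 = 412 * 183 / 3.6 = 20940

20940 kW


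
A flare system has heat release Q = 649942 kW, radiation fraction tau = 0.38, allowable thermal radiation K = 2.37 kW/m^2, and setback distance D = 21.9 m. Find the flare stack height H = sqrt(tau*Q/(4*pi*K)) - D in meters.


tau*Q/(4*pi*K) = 0.38 * 649942 / (4 * pi * 2.37) = 8292.78
sqrt(8292.78) = 91.0647
H = 91.0647 - 21.9 = 69.16

69.16 m


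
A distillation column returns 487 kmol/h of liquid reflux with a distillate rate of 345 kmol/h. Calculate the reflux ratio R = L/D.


Reflux ratio definition: R = L / D (liquid returned / distillate withdrawn)
L = 487 kmol/h, D = 345 kmol/h
R = 487 / 345 = 1.412

1.412


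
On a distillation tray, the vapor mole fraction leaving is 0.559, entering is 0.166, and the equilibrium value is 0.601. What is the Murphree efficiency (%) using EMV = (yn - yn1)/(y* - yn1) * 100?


Murphree vapor efficiency: EMV = (y_n - y_(n-1)) / (y*_n - y_(n-1)) * 100
EMV = (0.559 - 0.166) / (0.601 - 0.166) * 100 = 0.393 / 0.435 * 100 = 90.34

90.34 %


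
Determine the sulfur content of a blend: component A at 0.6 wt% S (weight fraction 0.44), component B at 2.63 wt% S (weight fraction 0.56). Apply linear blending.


Linear sulfur blending: S_blend = x1*S1 + x2*S2
Contribution 1: 0.44 * 0.6 = 0.264 wt%
Contribution 2: 0.56 * 2.63 = 1.4728 wt%
S_blend = 0.264 + 1.4728 = 1.7368

1.7368 wt%


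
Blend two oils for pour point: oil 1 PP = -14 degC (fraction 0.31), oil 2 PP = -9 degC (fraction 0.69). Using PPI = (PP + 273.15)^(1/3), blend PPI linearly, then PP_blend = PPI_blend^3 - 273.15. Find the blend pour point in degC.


PPI_1 = (-14 + 273.15)^(1/3) = 6.375541
PPI_2 = (-9 + 273.15)^(1/3) = 6.416283
PPI_blend = 0.31 * 6.375541 + 0.69 * 6.416283 = 6.403653
PP_blend = 6.403653^3 - 273.15 = 262.5931 - 273.15 = -10.56

-10.56 degC


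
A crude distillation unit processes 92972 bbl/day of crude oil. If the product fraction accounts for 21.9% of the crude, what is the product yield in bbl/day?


Crude throughput = 92972 bbl/day
Fraction yield = 21.9%
yield = throughput * fraction / 100
yield = 92972 * 21.9 / 100 = 20360.868

20360.868 bbl/day


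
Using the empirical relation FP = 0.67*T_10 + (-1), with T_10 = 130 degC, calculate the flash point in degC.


FP = 0.67 * 130 + (-1) = 86.1

86.1 degC


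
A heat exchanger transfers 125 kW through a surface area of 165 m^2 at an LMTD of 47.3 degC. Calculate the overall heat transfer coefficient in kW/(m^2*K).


From Q = U*A*LMTD, U = Q / (A * LMTD)
U = 125 / (165 * 47.3) = 125 / 7804.5 = 0.01602

0.01602 kW/(m^2*K)


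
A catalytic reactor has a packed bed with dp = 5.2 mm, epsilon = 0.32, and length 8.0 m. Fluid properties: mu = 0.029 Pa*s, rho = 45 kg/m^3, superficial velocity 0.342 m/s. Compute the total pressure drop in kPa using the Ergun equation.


dp = 5.2 mm = 0.0052 m
Viscous term = 150*0.029*0.342*(1-0.32)^2 / (0.0052^2*0.32^3) = 776384
Inertial term = 1.75*45*0.342^2*(1-0.32) / (0.0052*0.32^3) = 36758.6
dP/L = 776384 + 36758.6 = 813143 Pa/m
dP = 813143 * 8.0 / 1000 = 6505 kPa

6505 kPa


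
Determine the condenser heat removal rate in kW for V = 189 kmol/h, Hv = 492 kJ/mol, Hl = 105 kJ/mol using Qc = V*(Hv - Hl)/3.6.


Qc = 189 * (492 - 105) / 3.6 = 189 * 387 / 3.6 = 20320

20320 kW


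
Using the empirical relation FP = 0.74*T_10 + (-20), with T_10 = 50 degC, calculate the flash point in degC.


FP = 0.74 * 50 + (-20) = 17

17 degC


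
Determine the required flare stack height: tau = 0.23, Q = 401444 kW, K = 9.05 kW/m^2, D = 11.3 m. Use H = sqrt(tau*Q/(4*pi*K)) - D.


tau*Q/(4*pi*K) = 0.23 * 401444 / (4 * pi * 9.05) = 811.885
sqrt(811.885) = 28.4936
H = 28.4936 - 11.3 = 17.19

17.19 m


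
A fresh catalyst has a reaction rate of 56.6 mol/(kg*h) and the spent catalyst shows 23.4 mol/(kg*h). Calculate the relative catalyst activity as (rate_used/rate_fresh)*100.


Activity (%) = (rate_used / rate_fresh) * 100
rate_used = 23.4, rate_fresh = 56.6
= (23.4 / 56.6) * 100
= 0.4134 * 100 = 41.34

41.34 %


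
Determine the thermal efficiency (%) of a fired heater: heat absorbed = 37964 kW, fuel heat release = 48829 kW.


Furnace efficiency = Q_absorbed / Q_fuel * 100
= 37964 / 48829 * 100 = 77.75

77.75 %


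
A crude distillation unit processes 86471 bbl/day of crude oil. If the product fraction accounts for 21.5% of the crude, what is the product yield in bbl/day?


Crude throughput = 86471 bbl/day
Fraction yield = 21.5%
yield = throughput * fraction / 100
yield = 86471 * 21.5 / 100 = 18591.265

18591.265 bbl/day


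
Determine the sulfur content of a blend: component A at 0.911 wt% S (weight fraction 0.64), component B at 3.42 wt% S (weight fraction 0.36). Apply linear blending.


Linear sulfur blending: S_blend = x1*S1 + x2*S2
Contribution 1: 0.64 * 0.911 = 0.58304 wt%
Contribution 2: 0.36 * 3.42 = 1.2312 wt%
S_blend = 0.58304 + 1.2312 = 1.81424

1.81424 wt%


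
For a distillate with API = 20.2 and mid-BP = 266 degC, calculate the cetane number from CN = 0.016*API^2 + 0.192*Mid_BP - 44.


CN = 0.016 * 20.2^2 + 0.192 * 266 - 44
CN = 6.52864 + 51.072 - 44 = 13.60064

13.60064


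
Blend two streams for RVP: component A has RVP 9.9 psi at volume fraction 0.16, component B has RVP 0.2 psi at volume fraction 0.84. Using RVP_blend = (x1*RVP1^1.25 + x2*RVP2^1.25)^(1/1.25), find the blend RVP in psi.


Chevron index: RVP_blend = (sum xi*RVPi^1.25)^(1/1.25)
RVP^1.25 terms: 0.16 * 9.9^1.25 + 0.84 * 0.2^1.25 = 2.92207
RVP_blend = 2.92207^(1/1.25) = 2.358

2.358 psi


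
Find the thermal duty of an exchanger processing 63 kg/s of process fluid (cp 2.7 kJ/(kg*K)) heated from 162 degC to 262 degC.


Q = m_dot * cp * delta_T
delta_T = 262 - 162 = 100 K
Q = 63 * 2.7 * 100
= 170.1 * 100
= 17010 kW

17010 kW


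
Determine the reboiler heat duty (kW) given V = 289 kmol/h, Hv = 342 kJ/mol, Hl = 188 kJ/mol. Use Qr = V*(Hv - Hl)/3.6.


Qr = 289 * (342 - 188) / 3.6 = 289 * 154 / 3.6 = 12360

12360 kW


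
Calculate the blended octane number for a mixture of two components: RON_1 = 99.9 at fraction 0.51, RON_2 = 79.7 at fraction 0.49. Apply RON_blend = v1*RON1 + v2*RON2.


Linear blending: RON_blend = sum(vi * RONi)
Contribution 1: 0.51 * 99.9 = 50.949
Contribution 2: 0.49 * 79.7 = 39.053
RON_blend = 50.949 + 39.053 = 90.002

90.002


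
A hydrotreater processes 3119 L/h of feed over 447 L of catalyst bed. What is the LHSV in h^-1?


LHSV = volumetric feed rate / catalyst volume
= 3119 L/h / 447 L
= 6.978 h^-1

6.978 h^-1


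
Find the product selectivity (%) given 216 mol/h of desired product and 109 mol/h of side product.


Selectivity = desired / (desired + undesired) * 100
Total products = 216 + 109 = 325 mol/h
S = 216 / 325 * 100
= 0.6646 * 100
= 66.46 %

66.46 %


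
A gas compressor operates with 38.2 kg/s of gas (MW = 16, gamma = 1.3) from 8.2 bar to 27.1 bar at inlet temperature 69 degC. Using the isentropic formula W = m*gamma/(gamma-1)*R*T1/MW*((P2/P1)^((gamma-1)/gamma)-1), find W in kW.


Isentropic work: W = m*(gamma/(gamma-1))*(R*T1/MW)*((P2/P1)^((gamma-1)/gamma) - 1)
T1 = 69 + 273.15 = 342.15 K
Pressure ratio = 27.1 / 8.2 = 3.30488
Exponent = (1.3 - 1)/1.3 = 0.230769
(P2/P1)^exp - 1 = 3.30488^0.230769 - 1 = 0.317665
W = 38.2 * 1.3 / 0.3 * 8.314 * 342.15 / 16 * 0.317665 = 9349

9349 kW


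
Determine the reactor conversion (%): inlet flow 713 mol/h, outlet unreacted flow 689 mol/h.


X = (F_in - F_out) / F_in * 100
Moles reacted = 713 - 689 = 24
X = 24 / 713 * 100
= 0.03366 * 100
= 3.366 %

3.366 %


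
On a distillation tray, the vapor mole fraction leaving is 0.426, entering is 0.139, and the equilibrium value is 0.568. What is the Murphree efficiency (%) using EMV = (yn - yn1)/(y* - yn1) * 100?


Murphree vapor efficiency: EMV = (y_n - y_(n-1)) / (y*_n - y_(n-1)) * 100
EMV = (0.426 - 0.139) / (0.568 - 0.139) * 100 = 0.287 / 0.429 * 100 = 66.90

66.90 %


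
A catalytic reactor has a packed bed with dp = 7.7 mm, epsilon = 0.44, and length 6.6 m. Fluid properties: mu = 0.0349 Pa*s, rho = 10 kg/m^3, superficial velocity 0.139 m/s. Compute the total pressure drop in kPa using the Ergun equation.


dp = 7.7 mm = 0.0077 m
Viscous term = 150*0.0349*0.139*(1-0.44)^2 / (0.0077^2*0.44^3) = 45182.3
Inertial term = 1.75*10*0.139^2*(1-0.44) / (0.0077*0.44^3) = 288.674
dP/L = 45182.3 + 288.674 = 45471 Pa/m
dP = 45471 * 6.6 / 1000 = 300.1 kPa

300.1 kPa


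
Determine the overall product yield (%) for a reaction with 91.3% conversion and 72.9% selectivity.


Overall yield = conversion (%) * selectivity (%) / 100
Conversion = 91.3%, Selectivity = 72.9%
Y = 91.3 * 72.9 / 100
= 66.5577 %

66.5577 %


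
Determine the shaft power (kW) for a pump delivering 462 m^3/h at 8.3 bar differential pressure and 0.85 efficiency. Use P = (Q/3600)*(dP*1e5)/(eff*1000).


Q = 462 / 3600 = 0.128333 m^3/s
P = 0.128333 * (8.3 * 1e5) / 0.85 / 1000 = 125.3

125.3 kW


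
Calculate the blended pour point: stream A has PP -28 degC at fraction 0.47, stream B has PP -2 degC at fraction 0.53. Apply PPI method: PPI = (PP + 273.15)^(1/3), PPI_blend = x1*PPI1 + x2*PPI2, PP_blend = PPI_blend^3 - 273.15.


PPI_1 = (-28 + 273.15)^(1/3) = 6.258601
PPI_2 = (-2 + 273.15)^(1/3) = 6.472467
PPI_blend = 0.47 * 6.258601 + 0.53 * 6.472467 = 6.37195
PP_blend = 6.37195^3 - 273.15 = 258.7123 - 273.15 = -14.44

-14.44 degC


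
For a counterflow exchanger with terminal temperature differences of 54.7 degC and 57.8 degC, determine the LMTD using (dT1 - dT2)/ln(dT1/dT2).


LMTD = (dT1 - dT2) / ln(dT1/dT2)
= (54.7 - 57.8) / ln(54.7 / 57.8) = -3.1 / -0.0551251 = 56.24

56.24 degC


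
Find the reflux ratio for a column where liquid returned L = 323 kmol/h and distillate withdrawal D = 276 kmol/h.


Reflux ratio definition: R = L / D (liquid returned / distillate withdrawn)
L = 323 kmol/h, D = 276 kmol/h
R = 323 / 276 = 1.170

1.170


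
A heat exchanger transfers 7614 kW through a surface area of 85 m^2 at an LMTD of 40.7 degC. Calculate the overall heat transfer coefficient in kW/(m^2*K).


From Q = U*A*LMTD, U = Q / (A * LMTD)
U = 7614 / (85 * 40.7) = 7614 / 3459.5 = 2.201

2.201 kW/(m^2*K)


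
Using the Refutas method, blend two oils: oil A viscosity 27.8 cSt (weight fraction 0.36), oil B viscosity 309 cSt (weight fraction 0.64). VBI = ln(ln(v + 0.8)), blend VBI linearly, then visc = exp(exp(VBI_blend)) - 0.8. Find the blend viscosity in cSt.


Refutas method: VBN_i = 14.534*ln(ln(visc_i + 0.8)) + 10.975, blended linearly by mass fraction; since VBN is linear in VBI_i = ln(ln(visc_i + 0.8)) and the fractions sum to 1, blend VBI directly: visc = exp(exp(VBI_blend)) - 0.8
VBI_1 = ln(ln(27.8 + 0.8)) = 1.20998
VBI_2 = ln(ln(309 + 0.8)) = 1.74675
VBI_blend = 0.36 * 1.20998 + 0.64 * 1.74675 = 1.55351
visc_blend = exp(exp(1.55351)) - 0.8 = 112.3

112.3 cSt


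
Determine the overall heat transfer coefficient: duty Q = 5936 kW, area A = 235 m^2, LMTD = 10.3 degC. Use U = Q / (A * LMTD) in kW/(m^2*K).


From Q = U*A*LMTD, U = Q / (A * LMTD)
U = 5936 / (235 * 10.3) = 5936 / 2420.5 = 2.452

2.452 kW/(m^2*K)


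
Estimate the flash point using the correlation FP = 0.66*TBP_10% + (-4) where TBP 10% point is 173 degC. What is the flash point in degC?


FP = 0.66 * 173 + (-4) = 110.18

110.18 degC


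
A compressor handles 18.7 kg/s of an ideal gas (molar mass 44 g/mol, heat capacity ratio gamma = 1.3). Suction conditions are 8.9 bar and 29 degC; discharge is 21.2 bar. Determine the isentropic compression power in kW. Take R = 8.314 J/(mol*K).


Isentropic work: W = m*(gamma/(gamma-1))*(R*T1/MW)*((P2/P1)^((gamma-1)/gamma) - 1)
T1 = 29 + 273.15 = 302.15 K
Pressure ratio = 21.2 / 8.9 = 2.38202
Exponent = (1.3 - 1)/1.3 = 0.230769
(P2/P1)^exp - 1 = 2.38202^0.230769 - 1 = 0.221764
W = 18.7 * 1.3 / 0.3 * 8.314 * 302.15 / 44 * 0.221764 = 1026

1026 kW


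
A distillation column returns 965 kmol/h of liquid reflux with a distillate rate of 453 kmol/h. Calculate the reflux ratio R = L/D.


Reflux ratio definition: R = L / D (liquid returned / distillate withdrawn)
L = 965 kmol/h, D = 453 kmol/h
R = 965 / 453 = 2.130

2.130


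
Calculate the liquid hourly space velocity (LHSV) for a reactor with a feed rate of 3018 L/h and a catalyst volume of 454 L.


LHSV = volumetric feed rate / catalyst volume
= 3018 L/h / 454 L
= 6.648 h^-1

6.648 h^-1


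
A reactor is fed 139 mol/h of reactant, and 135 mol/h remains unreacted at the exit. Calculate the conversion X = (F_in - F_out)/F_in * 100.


X = (F_in - F_out) / F_in * 100
Moles reacted = 139 - 135 = 4
X = 4 / 139 * 100
= 0.02878 * 100
= 2.878 %

2.878 %


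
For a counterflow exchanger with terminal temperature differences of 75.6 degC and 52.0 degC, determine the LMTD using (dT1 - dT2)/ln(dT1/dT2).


LMTD = (dT1 - dT2) / ln(dT1/dT2)
= (75.6 - 52.0) / ln(75.6 / 52.0) = 23.6 / 0.374213 = 63.07

63.07 degC


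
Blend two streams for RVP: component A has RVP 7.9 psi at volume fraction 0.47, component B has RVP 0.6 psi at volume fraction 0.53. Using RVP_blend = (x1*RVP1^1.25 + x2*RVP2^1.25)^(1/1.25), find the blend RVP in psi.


Chevron index: RVP_blend = (sum xi*RVPi^1.25)^(1/1.25)
RVP^1.25 terms: 0.47 * 7.9^1.25 + 0.53 * 0.6^1.25 = 6.50477
RVP_blend = 6.50477^(1/1.25) = 4.473

4.473 psi


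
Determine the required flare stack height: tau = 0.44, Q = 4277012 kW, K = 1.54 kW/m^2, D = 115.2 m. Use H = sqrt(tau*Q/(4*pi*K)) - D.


tau*Q/(4*pi*K) = 0.44 * 4277012 / (4 * pi * 1.54) = 97243.9
sqrt(97243.9) = 311.84
H = 311.84 - 115.2 = 196.6

196.6 m


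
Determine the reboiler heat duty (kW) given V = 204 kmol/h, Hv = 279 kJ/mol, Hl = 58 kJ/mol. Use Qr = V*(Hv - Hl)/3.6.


Qr = 204 * (279 - 58) / 3.6 = 204 * 221 / 3.6 = 12520

12520 kW


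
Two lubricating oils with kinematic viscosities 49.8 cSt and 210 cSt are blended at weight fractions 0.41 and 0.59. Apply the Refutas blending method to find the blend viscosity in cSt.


Refutas method: VBN_i = 14.534*ln(ln(visc_i + 0.8)) + 10.975, blended linearly by mass fraction; since VBN is linear in VBI_i = ln(ln(visc_i + 0.8)) and the fractions sum to 1, blend VBI directly: visc = exp(exp(VBI_blend)) - 0.8
VBI_1 = ln(ln(49.8 + 0.8)) = 1.3671
VBI_2 = ln(ln(210 + 0.8)) = 1.67727
VBI_blend = 0.41 * 1.3671 + 0.59 * 1.67727 = 1.5501
visc_blend = exp(exp(1.5501)) - 0.8 = 110.5

110.5 cSt


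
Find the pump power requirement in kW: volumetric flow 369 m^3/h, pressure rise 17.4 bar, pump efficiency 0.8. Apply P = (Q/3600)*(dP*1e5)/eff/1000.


Q = 369 / 3600 = 0.1025 m^3/s
P = 0.1025 * (17.4 * 1e5) / 0.8 / 1000 = 222.9

222.9 kW


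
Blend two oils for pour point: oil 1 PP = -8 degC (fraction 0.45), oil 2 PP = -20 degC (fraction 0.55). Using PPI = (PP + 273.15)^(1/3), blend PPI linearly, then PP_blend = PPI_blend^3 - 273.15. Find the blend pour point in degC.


PPI_1 = (-8 + 273.15)^(1/3) = 6.42437
PPI_2 = (-20 + 273.15)^(1/3) = 6.325953
PPI_blend = 0.45 * 6.42437 + 0.55 * 6.325953 = 6.370241
PP_blend = 6.370241^3 - 273.15 = 258.5042 - 273.15 = -14.65

-14.65 degC


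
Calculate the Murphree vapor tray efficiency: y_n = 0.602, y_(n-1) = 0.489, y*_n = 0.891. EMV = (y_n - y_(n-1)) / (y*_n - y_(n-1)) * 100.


Murphree vapor efficiency: EMV = (y_n - y_(n-1)) / (y*_n - y_(n-1)) * 100
EMV = (0.602 - 0.489) / (0.891 - 0.489) * 100 = 0.113 / 0.402 * 100 = 28.11

28.11 %


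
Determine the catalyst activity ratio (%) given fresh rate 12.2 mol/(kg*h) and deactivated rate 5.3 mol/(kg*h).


Activity (%) = (rate_used / rate_fresh) * 100
rate_used = 5.3, rate_fresh = 12.2
= (5.3 / 12.2) * 100
= 0.4344 * 100 = 43.44

43.44 %


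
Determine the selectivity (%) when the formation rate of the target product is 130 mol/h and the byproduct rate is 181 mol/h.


Selectivity = desired / (desired + undesired) * 100
Total products = 130 + 181 = 311 mol/h
S = 130 / 311 * 100
= 0.4180 * 100
= 41.80 %

41.80 %


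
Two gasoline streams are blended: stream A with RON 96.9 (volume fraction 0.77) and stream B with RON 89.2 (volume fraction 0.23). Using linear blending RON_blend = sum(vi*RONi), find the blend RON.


Linear blending: RON_blend = sum(vi * RONi)
Contribution 1: 0.77 * 96.9 = 74.613
Contribution 2: 0.23 * 89.2 = 20.516
RON_blend = 74.613 + 20.516 = 95.129

95.129


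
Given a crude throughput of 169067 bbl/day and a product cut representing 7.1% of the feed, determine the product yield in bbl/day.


Crude throughput = 169067 bbl/day
Fraction yield = 7.1%
yield = throughput * fraction / 100
yield = 169067 * 7.1 / 100 = 12003.757

12003.757 bbl/day


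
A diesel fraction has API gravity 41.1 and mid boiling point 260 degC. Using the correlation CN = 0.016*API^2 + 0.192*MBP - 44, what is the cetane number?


CN = 0.016 * 41.1^2 + 0.192 * 260 - 44
CN = 27.02736 + 49.92 - 44 = 32.94736

32.94736


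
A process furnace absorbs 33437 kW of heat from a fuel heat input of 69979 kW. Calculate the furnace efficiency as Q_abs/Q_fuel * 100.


Furnace efficiency = Q_absorbed / Q_fuel * 100
= 33437 / 69979 * 100 = 47.78

47.78 %


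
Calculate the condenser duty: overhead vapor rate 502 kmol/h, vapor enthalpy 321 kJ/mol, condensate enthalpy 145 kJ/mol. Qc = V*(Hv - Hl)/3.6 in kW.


Qc = 502 * (321 - 145) / 3.6 = 502 * 176 / 3.6 = 24540

24540 kW


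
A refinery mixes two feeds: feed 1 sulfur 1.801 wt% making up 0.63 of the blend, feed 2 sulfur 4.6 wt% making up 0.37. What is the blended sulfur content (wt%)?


Linear sulfur blending: S_blend = x1*S1 + x2*S2
Contribution 1: 0.63 * 1.801 = 1.13463 wt%
Contribution 2: 0.37 * 4.6 = 1.702 wt%
S_blend = 1.13463 + 1.702 = 2.83663

2.83663 wt%


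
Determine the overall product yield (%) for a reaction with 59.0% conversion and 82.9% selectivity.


Overall yield = conversion (%) * selectivity (%) / 100
Conversion = 59.0%, Selectivity = 82.9%
Y = 59.0 * 82.9 / 100
= 48.911 %

48.911 %


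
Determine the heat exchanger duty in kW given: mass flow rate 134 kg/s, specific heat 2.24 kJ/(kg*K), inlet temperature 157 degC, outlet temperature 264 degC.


Q = m_dot * cp * delta_T
delta_T = 264 - 157 = 107 K
Q = 134 * 2.24 * 107
= 300.16 * 107
= 32117.12 kW

32117.12 kW


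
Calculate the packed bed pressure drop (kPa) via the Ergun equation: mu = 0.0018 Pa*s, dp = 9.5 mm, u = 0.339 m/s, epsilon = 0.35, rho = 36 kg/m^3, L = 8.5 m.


dp = 9.5 mm = 0.0095 m
Viscous term = 150*0.0018*0.339*(1-0.35)^2 / (0.0095^2*0.35^3) = 9993.99
Inertial term = 1.75*36*0.339^2*(1-0.35) / (0.0095*0.35^3) = 11553.8
dP/L = 9993.99 + 11553.8 = 21547.8 Pa/m
dP = 21547.8 * 8.5 / 1000 = 183.2 kPa

183.2 kPa


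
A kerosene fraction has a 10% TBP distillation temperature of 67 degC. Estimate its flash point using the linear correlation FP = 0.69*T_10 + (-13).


FP = 0.69 * 67 + (-13) = 33.23

33.23 degC


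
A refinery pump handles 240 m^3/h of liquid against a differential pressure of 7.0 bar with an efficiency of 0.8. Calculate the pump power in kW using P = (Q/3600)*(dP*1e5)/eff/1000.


Q = 240 / 3600 = 0.0666667 m^3/s
P = 0.0666667 * (7.0 * 1e5) / 0.8 / 1000 = 58.33

58.33 kW


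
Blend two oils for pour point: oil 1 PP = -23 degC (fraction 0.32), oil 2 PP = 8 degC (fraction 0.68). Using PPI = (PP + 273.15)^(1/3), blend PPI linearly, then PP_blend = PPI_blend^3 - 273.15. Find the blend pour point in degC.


PPI_1 = (-23 + 273.15)^(1/3) = 6.300865
PPI_2 = (8 + 273.15)^(1/3) = 6.551077
PPI_blend = 0.32 * 6.300865 + 0.68 * 6.551077 = 6.471009
PP_blend = 6.471009^3 - 273.15 = 270.9668 - 273.15 = -2.18

-2.18 degC


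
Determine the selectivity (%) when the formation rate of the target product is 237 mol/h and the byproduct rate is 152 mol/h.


Selectivity = desired / (desired + undesired) * 100
Total products = 237 + 152 = 389 mol/h
S = 237 / 389 * 100
= 0.6093 * 100
= 60.93 %

60.93 %


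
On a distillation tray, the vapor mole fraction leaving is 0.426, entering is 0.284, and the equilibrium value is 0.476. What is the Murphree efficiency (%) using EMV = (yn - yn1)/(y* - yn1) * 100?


Murphree vapor efficiency: EMV = (y_n - y_(n-1)) / (y*_n - y_(n-1)) * 100
EMV = (0.426 - 0.284) / (0.476 - 0.284) * 100 = 0.142 / 0.192 * 100 = 73.96

73.96 %


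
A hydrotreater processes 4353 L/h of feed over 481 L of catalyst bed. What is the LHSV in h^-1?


LHSV = volumetric feed rate / catalyst volume
= 4353 L/h / 481 L
= 9.050 h^-1

9.050 h^-1


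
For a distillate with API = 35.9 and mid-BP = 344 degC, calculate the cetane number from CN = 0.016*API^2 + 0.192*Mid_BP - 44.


CN = 0.016 * 35.9^2 + 0.192 * 344 - 44
CN = 20.62096 + 66.048 - 44 = 42.66896

42.66896


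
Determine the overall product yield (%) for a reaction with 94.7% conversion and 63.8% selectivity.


Overall yield = conversion (%) * selectivity (%) / 100
Conversion = 94.7%, Selectivity = 63.8%
Y = 94.7 * 63.8 / 100
= 60.4186 %

60.4186 %


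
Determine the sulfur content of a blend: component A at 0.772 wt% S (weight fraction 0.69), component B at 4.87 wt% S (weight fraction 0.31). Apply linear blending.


Linear sulfur blending: S_blend = x1*S1 + x2*S2
Contribution 1: 0.69 * 0.772 = 0.53268 wt%
Contribution 2: 0.31 * 4.87 = 1.5097 wt%
S_blend = 0.53268 + 1.5097 = 2.04238

2.04238 wt%


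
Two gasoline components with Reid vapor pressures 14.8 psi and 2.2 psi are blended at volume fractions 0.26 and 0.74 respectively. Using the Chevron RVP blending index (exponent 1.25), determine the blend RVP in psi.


Chevron index: RVP_blend = (sum xi*RVPi^1.25)^(1/1.25)
RVP^1.25 terms: 0.26 * 14.8^1.25 + 0.74 * 2.2^1.25 = 9.53017
RVP_blend = 9.53017^(1/1.25) = 6.071

6.071 psi


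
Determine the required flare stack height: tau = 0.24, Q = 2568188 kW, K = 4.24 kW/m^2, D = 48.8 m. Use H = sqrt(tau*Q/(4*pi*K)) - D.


tau*Q/(4*pi*K) = 0.24 * 2568188 / (4 * pi * 4.24) = 11568.1
sqrt(11568.1) = 107.555
H = 107.555 - 48.8 = 58.76

58.76 m


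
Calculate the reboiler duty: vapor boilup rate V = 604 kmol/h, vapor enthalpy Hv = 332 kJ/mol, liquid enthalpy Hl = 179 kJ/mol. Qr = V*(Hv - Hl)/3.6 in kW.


Qr = 604 * (332 - 179) / 3.6 = 604 * 153 / 3.6 = 25670

25670 kW


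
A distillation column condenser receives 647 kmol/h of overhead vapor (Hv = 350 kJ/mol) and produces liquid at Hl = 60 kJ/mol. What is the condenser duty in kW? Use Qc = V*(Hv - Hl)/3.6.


Qc = 647 * (350 - 60) / 3.6 = 647 * 290 / 3.6 = 52120

52120 kW


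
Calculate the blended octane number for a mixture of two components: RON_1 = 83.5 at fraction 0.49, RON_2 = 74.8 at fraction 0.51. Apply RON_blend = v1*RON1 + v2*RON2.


Linear blending: RON_blend = sum(vi * RONi)
Contribution 1: 0.49 * 83.5 = 40.915
Contribution 2: 0.51 * 74.8 = 38.148
RON_blend = 40.915 + 38.148 = 79.063

79.063


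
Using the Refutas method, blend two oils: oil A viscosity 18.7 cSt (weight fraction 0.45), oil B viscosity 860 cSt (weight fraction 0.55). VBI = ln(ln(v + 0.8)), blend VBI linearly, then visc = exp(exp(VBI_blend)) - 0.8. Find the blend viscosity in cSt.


Refutas method: VBN_i = 14.534*ln(ln(visc_i + 0.8)) + 10.975, blended linearly by mass fraction; since VBN is linear in VBI_i = ln(ln(visc_i + 0.8)) and the fractions sum to 1, blend VBI directly: visc = exp(exp(VBI_blend)) - 0.8
VBI_1 = ln(ln(18.7 + 0.8)) = 1.0887
VBI_2 = ln(ln(860 + 0.8)) = 1.91071
VBI_blend = 0.45 * 1.0887 + 0.55 * 1.91071 = 1.54081
visc_blend = exp(exp(1.54081)) - 0.8 = 105.7

105.7 cSt


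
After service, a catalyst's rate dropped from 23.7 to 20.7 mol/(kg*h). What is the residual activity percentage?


Activity (%) = (rate_used / rate_fresh) * 100
rate_used = 20.7, rate_fresh = 23.7
= (20.7 / 23.7) * 100
= 0.8734 * 100 = 87.34

87.34 %


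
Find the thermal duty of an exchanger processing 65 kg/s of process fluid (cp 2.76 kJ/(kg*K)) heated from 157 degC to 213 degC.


Q = m_dot * cp * delta_T
delta_T = 213 - 157 = 56 K
Q = 65 * 2.76 * 56
= 179.4 * 56
= 10046.4 kW

10046.4 kW


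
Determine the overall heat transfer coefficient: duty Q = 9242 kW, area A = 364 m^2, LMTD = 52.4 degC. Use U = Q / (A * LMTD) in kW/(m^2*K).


From Q = U*A*LMTD, U = Q / (A * LMTD)
U = 9242 / (364 * 52.4) = 9242 / 19073.6 = 0.4845

0.4845 kW/(m^2*K)


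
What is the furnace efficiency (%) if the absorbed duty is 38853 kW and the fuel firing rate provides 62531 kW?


Furnace efficiency = Q_absorbed / Q_fuel * 100
= 38853 / 62531 * 100 = 62.13

62.13 %


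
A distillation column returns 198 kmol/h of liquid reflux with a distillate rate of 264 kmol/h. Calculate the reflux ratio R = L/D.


Reflux ratio definition: R = L / D (liquid returned / distillate withdrawn)
L = 198 kmol/h, D = 264 kmol/h
R = 198 / 264 = 0.7500

0.7500


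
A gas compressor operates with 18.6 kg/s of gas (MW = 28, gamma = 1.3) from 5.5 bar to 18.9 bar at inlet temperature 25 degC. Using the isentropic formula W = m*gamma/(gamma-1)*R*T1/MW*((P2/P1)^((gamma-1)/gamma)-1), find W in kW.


Isentropic work: W = m*(gamma/(gamma-1))*(R*T1/MW)*((P2/P1)^((gamma-1)/gamma) - 1)
T1 = 25 + 273.15 = 298.15 K
Pressure ratio = 18.9 / 5.5 = 3.43636
Exponent = (1.3 - 1)/1.3 = 0.230769
(P2/P1)^exp - 1 = 3.43636^0.230769 - 1 = 0.329581
W = 18.6 * 1.3 / 0.3 * 8.314 * 298.15 / 28 * 0.329581 = 2352

2352 kW


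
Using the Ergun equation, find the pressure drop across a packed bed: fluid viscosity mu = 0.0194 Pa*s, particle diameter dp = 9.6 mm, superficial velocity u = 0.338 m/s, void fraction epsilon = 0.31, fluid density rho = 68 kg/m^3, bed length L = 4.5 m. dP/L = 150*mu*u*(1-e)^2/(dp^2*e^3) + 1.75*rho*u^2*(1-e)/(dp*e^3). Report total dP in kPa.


dp = 9.6 mm = 0.0096 m
Viscous term = 150*0.0194*0.338*(1-0.31)^2 / (0.0096^2*0.31^3) = 170561
Inertial term = 1.75*68*0.338^2*(1-0.31) / (0.0096*0.31^3) = 32799.9
dP/L = 170561 + 32799.9 = 203361 Pa/m
dP = 203361 * 4.5 / 1000 = 915.1 kPa

915.1 kPa


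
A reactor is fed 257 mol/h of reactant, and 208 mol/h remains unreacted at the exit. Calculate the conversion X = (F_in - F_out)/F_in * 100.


X = (F_in - F_out) / F_in * 100
Moles reacted = 257 - 208 = 49
X = 49 / 257 * 100
= 0.1907 * 100
= 19.07 %

19.07 %


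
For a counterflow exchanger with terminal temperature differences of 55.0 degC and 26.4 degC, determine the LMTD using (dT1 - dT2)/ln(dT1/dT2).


LMTD = (dT1 - dT2) / ln(dT1/dT2)
= (55.0 - 26.4) / ln(55.0 / 26.4) = 28.6 / 0.733969 = 38.97

38.97 degC


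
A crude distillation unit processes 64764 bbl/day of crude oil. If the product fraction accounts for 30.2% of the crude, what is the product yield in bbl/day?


Crude throughput = 64764 bbl/day
Fraction yield = 30.2%
yield = throughput * fraction / 100
yield = 64764 * 30.2 / 100 = 19558.728

19558.728 bbl/day


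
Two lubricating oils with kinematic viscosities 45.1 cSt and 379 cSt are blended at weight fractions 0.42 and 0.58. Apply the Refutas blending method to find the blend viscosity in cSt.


Refutas method: VBN_i = 14.534*ln(ln(visc_i + 0.8)) + 10.975, blended linearly by mass fraction; since VBN is linear in VBI_i = ln(ln(visc_i + 0.8)) and the fractions sum to 1, blend VBI directly: visc = exp(exp(VBI_blend)) - 0.8
VBI_1 = ln(ln(45.1 + 0.8)) = 1.34194
VBI_2 = ln(ln(379 + 0.8)) = 1.78165
VBI_blend = 0.42 * 1.34194 + 0.58 * 1.78165 = 1.59697
visc_blend = exp(exp(1.59697)) - 0.8 = 138.7

138.7 cSt


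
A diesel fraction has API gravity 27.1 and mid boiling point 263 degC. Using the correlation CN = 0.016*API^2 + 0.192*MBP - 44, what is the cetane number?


CN = 0.016 * 27.1^2 + 0.192 * 263 - 44
CN = 11.75056 + 50.496 - 44 = 18.24656

18.24656


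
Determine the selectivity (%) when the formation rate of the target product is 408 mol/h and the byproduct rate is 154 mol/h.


Selectivity = desired / (desired + undesired) * 100
Total products = 408 + 154 = 562 mol/h
S = 408 / 562 * 100
= 0.7260 * 100
= 72.60 %

72.60 %


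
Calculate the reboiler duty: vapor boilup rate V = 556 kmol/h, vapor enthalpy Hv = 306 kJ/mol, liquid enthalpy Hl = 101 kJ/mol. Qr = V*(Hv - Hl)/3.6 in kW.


Qr = 556 * (306 - 101) / 3.6 = 556 * 205 / 3.6 = 31660

31660 kW


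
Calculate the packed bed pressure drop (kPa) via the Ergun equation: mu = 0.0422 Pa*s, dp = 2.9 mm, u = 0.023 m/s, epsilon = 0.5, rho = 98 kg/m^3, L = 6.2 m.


dp = 2.9 mm = 0.0029 m
Viscous term = 150*0.0422*0.023*(1-0.5)^2 / (0.0029^2*0.5^3) = 34623.1
Inertial term = 1.75*98*0.023^2*(1-0.5) / (0.0029*0.5^3) = 125.136
dP/L = 34623.1 + 125.136 = 34748.2 Pa/m
dP = 34748.2 * 6.2 / 1000 = 215.4 kPa

215.4 kPa


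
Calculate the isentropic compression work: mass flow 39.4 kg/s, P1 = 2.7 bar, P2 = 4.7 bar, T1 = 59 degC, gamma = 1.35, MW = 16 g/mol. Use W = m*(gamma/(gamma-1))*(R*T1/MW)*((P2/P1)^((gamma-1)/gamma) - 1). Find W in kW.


Isentropic work: W = m*(gamma/(gamma-1))*(R*T1/MW)*((P2/P1)^((gamma-1)/gamma) - 1)
T1 = 59 + 273.15 = 332.15 K
Pressure ratio = 4.7 / 2.7 = 1.74074
Exponent = (1.35 - 1)/1.35 = 0.259259
(P2/P1)^exp - 1 = 1.74074^0.259259 - 1 = 0.154549
W = 39.4 * 1.35 / 0.35 * 8.314 * 332.15 / 16 * 0.154549 = 4054

4054 kW


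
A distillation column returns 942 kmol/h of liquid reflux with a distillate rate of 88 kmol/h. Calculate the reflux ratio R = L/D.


Reflux ratio definition: R = L / D (liquid returned / distillate withdrawn)
L = 942 kmol/h, D = 88 kmol/h
R = 942 / 88 = 10.70

10.70


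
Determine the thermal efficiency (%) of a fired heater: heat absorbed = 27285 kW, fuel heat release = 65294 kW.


Furnace efficiency = Q_absorbed / Q_fuel * 100
= 27285 / 65294 * 100 = 41.79

41.79 %


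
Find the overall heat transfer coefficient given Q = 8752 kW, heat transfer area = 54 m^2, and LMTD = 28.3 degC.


From Q = U*A*LMTD, U = Q / (A * LMTD)
U = 8752 / (54 * 28.3) = 8752 / 1528.2 = 5.727

5.727 kW/(m^2*K)


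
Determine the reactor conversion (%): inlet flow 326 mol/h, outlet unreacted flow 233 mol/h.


X = (F_in - F_out) / F_in * 100
Moles reacted = 326 - 233 = 93
X = 93 / 326 * 100
= 0.2853 * 100
= 28.53 %

28.53 %


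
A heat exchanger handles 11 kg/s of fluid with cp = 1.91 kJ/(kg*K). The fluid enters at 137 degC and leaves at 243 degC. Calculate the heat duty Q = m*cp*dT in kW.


Q = m_dot * cp * delta_T
delta_T = 243 - 137 = 106 K
Q = 11 * 1.91 * 106
= 21.01 * 106
= 2227.06 kW

2227.06 kW


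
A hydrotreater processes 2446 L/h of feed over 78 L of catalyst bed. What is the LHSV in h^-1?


LHSV = volumetric feed rate / catalyst volume
= 2446 L/h / 78 L
= 31.36 h^-1

31.36 h^-1


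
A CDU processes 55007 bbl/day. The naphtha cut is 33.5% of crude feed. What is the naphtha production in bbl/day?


Crude throughput = 55007 bbl/day
Fraction yield = 33.5%
yield = throughput * fraction / 100
yield = 55007 * 33.5 / 100 = 18427.345

18427.345 bbl/day


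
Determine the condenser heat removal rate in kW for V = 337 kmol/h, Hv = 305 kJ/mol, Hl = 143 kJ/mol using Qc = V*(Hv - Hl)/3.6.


Qc = 337 * (305 - 143) / 3.6 = 337 * 162 / 3.6 = 15160

15160 kW


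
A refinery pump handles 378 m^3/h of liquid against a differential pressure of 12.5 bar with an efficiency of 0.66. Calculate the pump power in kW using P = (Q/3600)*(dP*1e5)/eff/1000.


Q = 378 / 3600 = 0.105 m^3/s
P = 0.105 * (12.5 * 1e5) / 0.66 / 1000 = 198.9

198.9 kW


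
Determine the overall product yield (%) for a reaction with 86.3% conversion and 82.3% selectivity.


Overall yield = conversion (%) * selectivity (%) / 100
Conversion = 86.3%, Selectivity = 82.3%
Y = 86.3 * 82.3 / 100
= 71.0249 %

71.0249 %


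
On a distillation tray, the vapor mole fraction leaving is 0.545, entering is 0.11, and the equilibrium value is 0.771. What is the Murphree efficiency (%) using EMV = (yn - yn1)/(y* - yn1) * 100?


Murphree vapor efficiency: EMV = (y_n - y_(n-1)) / (y*_n - y_(n-1)) * 100
EMV = (0.545 - 0.11) / (0.771 - 0.11) * 100 = 0.435 / 0.661 * 100 = 65.81

65.81 %


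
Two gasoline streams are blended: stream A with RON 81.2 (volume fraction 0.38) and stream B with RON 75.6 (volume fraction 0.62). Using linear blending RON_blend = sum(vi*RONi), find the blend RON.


Linear blending: RON_blend = sum(vi * RONi)
Contribution 1: 0.38 * 81.2 = 30.856
Contribution 2: 0.62 * 75.6 = 46.872
RON_blend = 30.856 + 46.872 = 77.728

77.728


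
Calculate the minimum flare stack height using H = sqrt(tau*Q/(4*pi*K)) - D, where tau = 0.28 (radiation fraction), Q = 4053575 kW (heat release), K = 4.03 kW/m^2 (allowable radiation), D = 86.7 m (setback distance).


tau*Q/(4*pi*K) = 0.28 * 4053575 / (4 * pi * 4.03) = 22412
sqrt(22412) = 149.706
H = 149.706 - 86.7 = 63.01

63.01 m


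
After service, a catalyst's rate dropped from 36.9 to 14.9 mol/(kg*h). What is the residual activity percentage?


Activity (%) = (rate_used / rate_fresh) * 100
rate_used = 14.9, rate_fresh = 36.9
= (14.9 / 36.9) * 100
= 0.4038 * 100 = 40.38

40.38 %


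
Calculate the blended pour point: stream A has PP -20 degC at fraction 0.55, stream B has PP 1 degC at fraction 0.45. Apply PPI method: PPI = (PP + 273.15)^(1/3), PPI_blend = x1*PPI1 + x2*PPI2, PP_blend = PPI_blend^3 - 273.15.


PPI_1 = (-20 + 273.15)^(1/3) = 6.325953
PPI_2 = (1 + 273.15)^(1/3) = 6.49625
PPI_blend = 0.55 * 6.325953 + 0.45 * 6.49625 = 6.402587
PP_blend = 6.402587^3 - 273.15 = 262.462 - 273.15 = -10.69

-10.69 degC


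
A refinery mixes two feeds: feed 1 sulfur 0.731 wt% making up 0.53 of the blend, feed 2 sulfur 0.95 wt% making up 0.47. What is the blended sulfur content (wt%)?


Linear sulfur blending: S_blend = x1*S1 + x2*S2
Contribution 1: 0.53 * 0.731 = 0.38743 wt%
Contribution 2: 0.47 * 0.95 = 0.4465 wt%
S_blend = 0.38743 + 0.4465 = 0.83393

0.83393 wt%


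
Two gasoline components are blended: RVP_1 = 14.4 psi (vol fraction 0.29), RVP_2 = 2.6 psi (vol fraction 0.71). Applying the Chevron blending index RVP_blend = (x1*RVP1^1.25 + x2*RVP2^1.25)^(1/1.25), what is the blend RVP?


Chevron index: RVP_blend = (sum xi*RVPi^1.25)^(1/1.25)
RVP^1.25 terms: 0.29 * 14.4^1.25 + 0.71 * 2.6^1.25 = 10.479
RVP_blend = 10.479^(1/1.25) = 6.550

6.550 psi


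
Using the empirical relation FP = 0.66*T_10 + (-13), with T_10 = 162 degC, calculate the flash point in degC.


FP = 0.66 * 162 + (-13) = 93.92

93.92 degC


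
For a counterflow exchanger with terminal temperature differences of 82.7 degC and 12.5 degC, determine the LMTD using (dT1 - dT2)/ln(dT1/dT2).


LMTD = (dT1 - dT2) / ln(dT1/dT2)
= (82.7 - 12.5) / ln(82.7 / 12.5) = 70.2 / 1.88949 = 37.15

37.15 degC


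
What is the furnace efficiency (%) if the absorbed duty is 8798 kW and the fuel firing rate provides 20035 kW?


Furnace efficiency = Q_absorbed / Q_fuel * 100
= 8798 / 20035 * 100 = 43.91

43.91 %


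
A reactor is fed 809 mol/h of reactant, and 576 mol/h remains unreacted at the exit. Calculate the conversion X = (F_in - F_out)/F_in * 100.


X = (F_in - F_out) / F_in * 100
Moles reacted = 809 - 576 = 233
X = 233 / 809 * 100
= 0.2880 * 100
= 28.80 %

28.80 %


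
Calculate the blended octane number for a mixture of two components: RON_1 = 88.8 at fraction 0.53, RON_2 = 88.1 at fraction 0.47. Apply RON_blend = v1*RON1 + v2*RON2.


Linear blending: RON_blend = sum(vi * RONi)
Contribution 1: 0.53 * 88.8 = 47.064
Contribution 2: 0.47 * 88.1 = 41.407
RON_blend = 47.064 + 41.407 = 88.471

88.471


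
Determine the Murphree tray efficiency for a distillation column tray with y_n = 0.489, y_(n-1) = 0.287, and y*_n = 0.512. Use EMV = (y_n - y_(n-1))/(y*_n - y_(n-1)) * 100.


Murphree vapor efficiency: EMV = (y_n - y_(n-1)) / (y*_n - y_(n-1)) * 100
EMV = (0.489 - 0.287) / (0.512 - 0.287) * 100 = 0.202 / 0.225 * 100 = 89.78

89.78 %


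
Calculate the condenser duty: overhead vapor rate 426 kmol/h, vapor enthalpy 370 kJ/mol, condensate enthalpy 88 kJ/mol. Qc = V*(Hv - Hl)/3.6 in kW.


Qc = 426 * (370 - 88) / 3.6 = 426 * 282 / 3.6 = 33370

33370 kW


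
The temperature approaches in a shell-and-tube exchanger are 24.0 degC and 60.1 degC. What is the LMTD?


LMTD = (dT1 - dT2) / ln(dT1/dT2)
= (24.0 - 60.1) / ln(24.0 / 60.1) = -36.1 / -0.917956 = 39.33

39.33 degC


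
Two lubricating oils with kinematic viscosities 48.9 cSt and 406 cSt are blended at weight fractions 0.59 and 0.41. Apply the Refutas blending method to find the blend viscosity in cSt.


Refutas method: VBN_i = 14.534*ln(ln(visc_i + 0.8)) + 10.975, blended linearly by mass fraction; since VBN is linear in VBI_i = ln(ln(visc_i + 0.8)) and the fractions sum to 1, blend VBI directly: visc = exp(exp(VBI_blend)) - 0.8
VBI_1 = ln(ln(48.9 + 0.8)) = 1.36252
VBI_2 = ln(ln(406 + 0.8)) = 1.79315
VBI_blend = 0.59 * 1.36252 + 0.41 * 1.79315 = 1.53908
visc_blend = exp(exp(1.53908)) - 0.8 = 104.9

104.9 cSt


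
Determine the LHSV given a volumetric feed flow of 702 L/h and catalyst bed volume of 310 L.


LHSV = volumetric feed rate / catalyst volume
= 702 L/h / 310 L
= 2.265 h^-1

2.265 h^-1


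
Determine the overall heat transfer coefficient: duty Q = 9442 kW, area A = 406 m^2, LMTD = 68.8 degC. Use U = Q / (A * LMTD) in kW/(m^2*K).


From Q = U*A*LMTD, U = Q / (A * LMTD)
U = 9442 / (406 * 68.8) = 9442 / 27932.8 = 0.3380

0.3380 kW/(m^2*K)


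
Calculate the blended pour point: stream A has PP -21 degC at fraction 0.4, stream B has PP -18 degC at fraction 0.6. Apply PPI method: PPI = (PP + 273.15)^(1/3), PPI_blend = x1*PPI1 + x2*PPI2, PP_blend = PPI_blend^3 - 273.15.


PPI_1 = (-21 + 273.15)^(1/3) = 6.317613
PPI_2 = (-18 + 273.15)^(1/3) = 6.342569
PPI_blend = 0.4 * 6.317613 + 0.6 * 6.342569 = 6.332587
PP_blend = 6.332587^3 - 273.15 = 253.9472 - 273.15 = -19.2

-19.2 degC


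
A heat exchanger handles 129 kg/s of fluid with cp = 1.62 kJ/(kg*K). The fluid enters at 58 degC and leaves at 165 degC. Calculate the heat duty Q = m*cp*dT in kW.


Q = m_dot * cp * delta_T
delta_T = 165 - 58 = 107 K
Q = 129 * 1.62 * 107
= 208.98 * 107
= 22360.86 kW

22360.86 kW


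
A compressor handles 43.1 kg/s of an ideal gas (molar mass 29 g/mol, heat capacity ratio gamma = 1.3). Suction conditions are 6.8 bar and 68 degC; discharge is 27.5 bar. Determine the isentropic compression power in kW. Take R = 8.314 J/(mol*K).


Isentropic work: W = m*(gamma/(gamma-1))*(R*T1/MW)*((P2/P1)^((gamma-1)/gamma) - 1)
T1 = 68 + 273.15 = 341.15 K
Pressure ratio = 27.5 / 6.8 = 4.04412
Exponent = (1.3 - 1)/1.3 = 0.230769
(P2/P1)^exp - 1 = 4.04412^0.230769 - 1 = 0.380499
W = 43.1 * 1.3 / 0.3 * 8.314 * 341.15 / 29 * 0.380499 = 6950

6950 kW
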